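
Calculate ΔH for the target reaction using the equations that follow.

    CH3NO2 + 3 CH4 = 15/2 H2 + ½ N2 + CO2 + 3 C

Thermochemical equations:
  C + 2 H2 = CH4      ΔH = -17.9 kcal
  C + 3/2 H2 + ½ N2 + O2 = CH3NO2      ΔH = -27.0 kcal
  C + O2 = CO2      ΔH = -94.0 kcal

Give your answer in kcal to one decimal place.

ΔH = -13.3 kcal

equation 1 reversed and × 3: (-3)·(-17.9) = +53.7 kcal
equation 2 reversed: +27.0 kcal
equation 3 as written: -94.0 kcal
ΔH = (-3)·(-17.9) + (-1)·(-27.0) + (1)·(-94.0) = -13.3 kcal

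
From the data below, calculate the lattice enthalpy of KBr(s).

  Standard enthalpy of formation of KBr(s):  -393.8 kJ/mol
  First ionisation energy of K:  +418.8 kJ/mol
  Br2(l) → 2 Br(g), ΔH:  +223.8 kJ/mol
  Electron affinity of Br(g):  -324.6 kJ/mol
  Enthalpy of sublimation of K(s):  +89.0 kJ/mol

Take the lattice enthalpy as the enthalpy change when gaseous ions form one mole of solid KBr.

ΔHf° = 1·ΔHsub + 1·(ΣIE) + 1/2·D(Br2) + 1·EA + U
-393.8 = 1·(+89.0) + 1·(+418.8) + 1/2·(+223.8) + 1·(-324.6) + U
U = -393.8 − (+295.1) = -688.9 kJ/mol

U = -688.9 kJ/mol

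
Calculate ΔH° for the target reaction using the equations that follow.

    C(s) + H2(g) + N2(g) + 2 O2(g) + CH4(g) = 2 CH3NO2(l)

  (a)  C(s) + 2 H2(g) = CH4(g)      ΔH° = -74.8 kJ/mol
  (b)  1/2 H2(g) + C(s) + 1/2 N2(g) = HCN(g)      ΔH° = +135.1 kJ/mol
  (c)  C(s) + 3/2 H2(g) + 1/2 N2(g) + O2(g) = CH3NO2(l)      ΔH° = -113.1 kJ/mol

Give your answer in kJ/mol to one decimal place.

(a) reversed (reverse to put CH4(g) on the reactant side): +74.8 kJ/mol
(b): not needed (HCN(g) appears nowhere else).
(c) × 2 (×2 to match 2 CH3NO2(l) in the target): (2)·(-113.1) = -226.2 kJ/mol
ΔH° = (+74.8) + (-226.2) = -151.4 kJ/mol

ΔH° = -151.4 kJ/mol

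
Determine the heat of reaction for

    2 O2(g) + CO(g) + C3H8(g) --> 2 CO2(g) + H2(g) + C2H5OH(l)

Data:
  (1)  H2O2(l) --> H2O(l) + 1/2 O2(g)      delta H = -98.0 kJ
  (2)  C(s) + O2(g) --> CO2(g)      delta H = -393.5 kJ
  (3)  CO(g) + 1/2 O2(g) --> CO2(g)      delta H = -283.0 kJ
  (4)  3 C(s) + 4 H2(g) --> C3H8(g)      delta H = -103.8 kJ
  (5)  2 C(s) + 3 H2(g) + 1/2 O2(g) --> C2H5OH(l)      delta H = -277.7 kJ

(1): not needed.
(2) as written: -393.5 kJ
(3) as written: -283.0 kJ
(4) reversed: +103.8 kJ
(5) as written: -277.7 kJ
delta H = (1)·(-393.5) + (1)·(-283.0) + (-1)·(-103.8) + (1)·(-277.7) = -850.4 kJ

delta H = -850.4 kJ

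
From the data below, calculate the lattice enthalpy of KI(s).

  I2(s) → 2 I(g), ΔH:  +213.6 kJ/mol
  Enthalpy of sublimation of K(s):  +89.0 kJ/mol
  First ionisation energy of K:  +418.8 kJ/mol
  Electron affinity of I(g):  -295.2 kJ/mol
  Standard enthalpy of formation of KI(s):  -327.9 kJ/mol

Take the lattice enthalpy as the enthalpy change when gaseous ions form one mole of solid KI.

ΔHf° = 1·ΔHsub + 1·(ΣIE) + 1/2·D(I2) + 1·EA + U
-327.9 = 1·(+89.0) + 1·(+418.8) + 1/2·(+213.6) + 1·(-295.2) + U
U = -327.9 − (+319.4) = -647.3 kJ/mol

U = -647.3 kJ/mol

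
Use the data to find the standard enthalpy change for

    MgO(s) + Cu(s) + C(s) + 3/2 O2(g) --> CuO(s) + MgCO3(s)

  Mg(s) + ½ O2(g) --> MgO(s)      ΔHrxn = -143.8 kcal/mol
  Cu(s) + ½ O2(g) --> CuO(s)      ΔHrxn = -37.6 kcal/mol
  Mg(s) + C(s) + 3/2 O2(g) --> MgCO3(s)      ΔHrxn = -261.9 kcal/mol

ΔHrxn = -155.7 kcal/mol

equation 1 reversed: +143.8 kcal/mol
equation 2 as written: -37.6 kcal/mol
equation 3 as written: -261.9 kcal/mol
ΔHrxn = (-1)·(-143.8) + (1)·(-37.6) + (1)·(-261.9) = -155.7 kcal/mol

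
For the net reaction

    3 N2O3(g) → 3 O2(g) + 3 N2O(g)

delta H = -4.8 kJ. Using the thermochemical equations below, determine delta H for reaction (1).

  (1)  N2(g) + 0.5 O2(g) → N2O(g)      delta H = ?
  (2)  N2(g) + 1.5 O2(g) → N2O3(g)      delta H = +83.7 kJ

(1) × 3 (scale by 3 for the 3 N2O(g)): contributes 3·x
(2) reversed and × 3 (N2O3(g) must end up as a reactant; scale by 3 for the 3 N2O3(g)): (-3)·(+83.7) = -251.1 kJ
-4.8 = (-251.1) + 3·x
x = (-4.8 − (-251.1)) / (3) = 82.1 kJ

delta H = 82.1 kJ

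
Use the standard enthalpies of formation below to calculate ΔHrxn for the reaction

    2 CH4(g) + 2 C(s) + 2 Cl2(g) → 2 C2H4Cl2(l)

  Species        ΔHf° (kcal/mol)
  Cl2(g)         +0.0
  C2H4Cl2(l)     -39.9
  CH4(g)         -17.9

ΔHrxn = -44.0 kcal/mol

ΔH°rxn = Σ nΔHf°(products) − Σ nΔHf°(reactants).
Products: 2·(-39.9) = -79.8
Reactants: 2·(-17.9) + 2·(+0.0) + 2·(+0.0) = -35.8
ΔHrxn = (-79.8) − (-35.8) = -44.0 kcal/mol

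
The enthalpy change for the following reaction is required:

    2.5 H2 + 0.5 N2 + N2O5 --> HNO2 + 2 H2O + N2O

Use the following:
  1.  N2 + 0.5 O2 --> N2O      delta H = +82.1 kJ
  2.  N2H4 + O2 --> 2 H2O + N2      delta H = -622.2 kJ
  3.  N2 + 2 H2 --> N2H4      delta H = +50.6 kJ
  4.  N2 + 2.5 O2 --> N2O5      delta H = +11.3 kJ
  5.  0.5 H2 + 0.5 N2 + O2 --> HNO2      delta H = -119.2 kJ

eq. 1 as written (N2O already on the product side): +82.1 kJ
eq. 2 as written (H2O already on the product side): -622.2 kJ
eq. 3 as written: +50.6 kJ
eq. 4 reversed (N2O5 must end up as a reactant): -11.3 kJ
eq. 5 as written (HNO2 already on the product side): -119.2 kJ
Summing the manipulated equations, delta H = (1)·(+82.1) + (1)·(-622.2) + (1)·(+50.6) + (-1)·(+11.3) + (1)·(-119.2) = -620.0 kJ

delta H = -620.0 kJ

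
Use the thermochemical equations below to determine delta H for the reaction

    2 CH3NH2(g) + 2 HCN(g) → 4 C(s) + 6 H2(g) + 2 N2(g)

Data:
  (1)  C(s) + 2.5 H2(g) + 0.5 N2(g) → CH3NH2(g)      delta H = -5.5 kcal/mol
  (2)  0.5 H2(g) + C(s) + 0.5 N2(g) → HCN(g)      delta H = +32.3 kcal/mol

delta H = -53.6 kcal/mol

(1) reversed and × 2 (reverse to put CH3NH2(g) on the reactant side; scale by 2 for the 2 CH3NH2(g)): (-2)·(-5.5) = +11.0 kcal/mol
(2) reversed and × 2 (HCN(g) must end up as a reactant; ×2 to match 2 HCN(g) in the target): (-2)·(+32.3) = -64.6 kcal/mol
Since enthalpy is a state function, delta H = (-2)·(-5.5) + (-2)·(+32.3) = -53.6 kcal/mol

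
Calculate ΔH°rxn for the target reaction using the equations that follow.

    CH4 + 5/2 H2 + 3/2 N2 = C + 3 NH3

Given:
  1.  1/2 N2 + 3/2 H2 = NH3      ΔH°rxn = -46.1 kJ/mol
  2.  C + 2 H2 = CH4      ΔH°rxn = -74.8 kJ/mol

ΔH°rxn = -63.5 kJ/mol

eq. 1 × 3: (3)·(-46.1) = -138.3 kJ/mol
eq. 2 reversed: +74.8 kJ/mol
ΔH°rxn = (-138.3) + (+74.8) = -63.5 kJ/mol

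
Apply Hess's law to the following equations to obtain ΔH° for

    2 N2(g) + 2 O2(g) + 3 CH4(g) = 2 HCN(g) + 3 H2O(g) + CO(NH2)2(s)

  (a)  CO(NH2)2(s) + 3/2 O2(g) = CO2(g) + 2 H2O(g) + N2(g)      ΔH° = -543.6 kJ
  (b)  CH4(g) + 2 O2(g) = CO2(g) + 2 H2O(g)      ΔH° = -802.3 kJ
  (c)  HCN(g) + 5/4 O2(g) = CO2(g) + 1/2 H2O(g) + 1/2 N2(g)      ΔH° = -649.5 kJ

ΔH° = -564.3 kJ

(a) reversed: +543.6 kJ
(b) × 3: (3)·(-802.3) = -2406.9 kJ
(c) reversed and × 2: (-2)·(-649.5) = +1299.0 kJ
ΔH° = (-1)·(-543.6) + (3)·(-802.3) + (-2)·(-649.5) = -564.3 kJ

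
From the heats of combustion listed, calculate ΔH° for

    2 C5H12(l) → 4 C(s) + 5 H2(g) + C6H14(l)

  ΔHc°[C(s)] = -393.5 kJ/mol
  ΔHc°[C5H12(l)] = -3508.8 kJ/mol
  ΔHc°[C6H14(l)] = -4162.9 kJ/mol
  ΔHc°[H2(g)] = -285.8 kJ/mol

ΔH° = 148.3 kJ/mol

With combustion enthalpies, reactants minus products:
= [2·(-3508.8)] − [4·(-393.5) + 5·(-285.8) + 1·(-4162.9)]
= 148.3 kJ/mol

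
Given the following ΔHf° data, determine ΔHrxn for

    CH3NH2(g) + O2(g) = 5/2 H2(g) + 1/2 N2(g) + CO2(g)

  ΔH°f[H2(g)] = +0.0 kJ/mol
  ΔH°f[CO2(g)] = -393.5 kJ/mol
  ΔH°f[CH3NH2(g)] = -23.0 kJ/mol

ΔHrxn = -370.5 kJ/mol

Products: 5/2·(+0.0) + 1/2·(+0.0) + 1·(-393.5) = -393.5
Reactants: 1·(-23.0) + 1·(+0.0) = -23.0
ΔHrxn = (-393.5) − (-23.0) = -370.5 kJ/mol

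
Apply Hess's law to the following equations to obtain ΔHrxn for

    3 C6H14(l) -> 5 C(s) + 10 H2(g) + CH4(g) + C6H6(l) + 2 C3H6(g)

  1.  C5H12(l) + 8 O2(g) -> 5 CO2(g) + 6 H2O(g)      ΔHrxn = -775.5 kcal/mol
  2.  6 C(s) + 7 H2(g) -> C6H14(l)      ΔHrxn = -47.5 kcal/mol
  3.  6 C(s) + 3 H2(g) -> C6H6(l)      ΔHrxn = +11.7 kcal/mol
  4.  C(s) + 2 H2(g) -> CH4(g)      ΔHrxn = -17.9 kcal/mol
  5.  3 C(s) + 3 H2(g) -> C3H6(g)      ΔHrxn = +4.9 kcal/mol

ΔHrxn = 146.1 kcal/mol

eq. 1: not needed.
eq. 2 reversed and × 3: (-3)·(-47.5) = +142.5 kcal/mol
eq. 3 as written: +11.7 kcal/mol
eq. 4 as written: -17.9 kcal/mol
eq. 5 × 2: (2)·(+4.9) = +9.8 kcal/mol
Summing the manipulated equations, ΔHrxn = (+142.5) + (+11.7) + (-17.9) + (+9.8) = 146.1 kcal/mol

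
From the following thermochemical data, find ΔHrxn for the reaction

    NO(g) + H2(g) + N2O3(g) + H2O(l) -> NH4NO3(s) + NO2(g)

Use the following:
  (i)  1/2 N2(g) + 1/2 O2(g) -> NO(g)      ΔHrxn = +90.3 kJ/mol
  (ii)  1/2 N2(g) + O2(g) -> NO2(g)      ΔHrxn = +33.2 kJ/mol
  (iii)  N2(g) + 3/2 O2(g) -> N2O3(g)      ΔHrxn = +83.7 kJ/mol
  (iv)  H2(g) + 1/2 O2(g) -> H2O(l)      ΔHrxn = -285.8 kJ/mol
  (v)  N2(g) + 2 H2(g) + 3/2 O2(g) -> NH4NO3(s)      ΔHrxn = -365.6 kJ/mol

ΔHrxn = -220.6 kJ/mol

(i) reversed (reverse to put NO(g) on the reactant side): -90.3 kJ/mol
(ii) as written (NO2(g) already on the product side): +33.2 kJ/mol
(iii) reversed (N2O3(g) must end up as a reactant): -83.7 kJ/mol
(iv) reversed (reverse to put H2O(l) on the reactant side): +285.8 kJ/mol
(v) as written (NH4NO3(s) already on the product side): -365.6 kJ/mol
Combining the equations, ΔHrxn = (-90.3) + (+33.2) + (-83.7) + (+285.8) + (-365.6) = -220.6 kJ/mol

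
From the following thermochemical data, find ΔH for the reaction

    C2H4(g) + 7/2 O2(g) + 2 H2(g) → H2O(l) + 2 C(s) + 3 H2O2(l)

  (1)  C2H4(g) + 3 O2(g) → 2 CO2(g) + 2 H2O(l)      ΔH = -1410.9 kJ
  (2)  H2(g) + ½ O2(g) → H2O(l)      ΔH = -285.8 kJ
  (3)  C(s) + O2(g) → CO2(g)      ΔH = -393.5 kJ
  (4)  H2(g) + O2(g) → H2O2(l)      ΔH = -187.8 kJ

(1) as written (C2H4(g) already on the reactant side): -1410.9 kJ
(2) reversed: +285.8 kJ
(3) reversed and × 2 (C(s) must end up as a product; ×2 to match 2 C(s) in the target): (-2)·(-393.5) = +787.0 kJ
(4) × 3 (×3 to match 3 H2O2(l) in the target): (3)·(-187.8) = -563.4 kJ
Combining the equations, ΔH = (1)·(-1410.9) + (-1)·(-285.8) + (-2)·(-393.5) + (3)·(-187.8) = -901.5 kJ

ΔH = -901.5 kJ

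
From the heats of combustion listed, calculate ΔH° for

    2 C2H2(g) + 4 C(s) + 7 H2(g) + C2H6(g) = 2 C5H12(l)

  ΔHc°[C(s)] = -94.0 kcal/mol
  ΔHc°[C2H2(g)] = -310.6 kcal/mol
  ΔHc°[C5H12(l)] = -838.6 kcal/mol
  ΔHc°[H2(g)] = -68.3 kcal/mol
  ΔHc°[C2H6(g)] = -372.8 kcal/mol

ΔH° = -170.9 kcal/mol

Using ΔH = Σ nΔHc°(reactants) − Σ nΔHc°(products):
= [2·(-310.6) + 4·(-94.0) + 7·(-68.3) + 1·(-372.8)] − [2·(-838.6)]
= -170.9 kcal/mol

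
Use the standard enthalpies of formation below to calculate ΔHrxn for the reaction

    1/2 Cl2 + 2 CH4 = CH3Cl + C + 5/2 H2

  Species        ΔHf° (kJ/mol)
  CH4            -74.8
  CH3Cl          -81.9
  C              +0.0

ΔHrxn = 67.7 kJ/mol

ΔH°rxn = Σ nΔHf°(products) − Σ nΔHf°(reactants).
Products: 1·(-81.9) + 1·(+0.0) + 5/2·(+0.0) = -81.9
Reactants: 1/2·(+0.0) + 2·(-74.8) = -149.6
ΔHrxn = (-81.9) − (-149.6) = 67.7 kJ/mol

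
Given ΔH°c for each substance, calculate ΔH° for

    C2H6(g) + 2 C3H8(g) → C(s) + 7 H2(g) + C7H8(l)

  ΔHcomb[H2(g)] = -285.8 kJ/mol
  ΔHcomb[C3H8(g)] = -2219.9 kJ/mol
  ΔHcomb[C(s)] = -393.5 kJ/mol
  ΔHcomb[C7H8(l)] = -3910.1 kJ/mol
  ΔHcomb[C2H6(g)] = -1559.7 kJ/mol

Using ΔH = Σ nΔHc°(reactants) − Σ nΔHc°(products):
= [1·(-1559.7) + 2·(-2219.9)] − [1·(-393.5) + 7·(-285.8) + 1·(-3910.1)]
= 304.7 kJ/mol

ΔH° = 304.7 kJ/mol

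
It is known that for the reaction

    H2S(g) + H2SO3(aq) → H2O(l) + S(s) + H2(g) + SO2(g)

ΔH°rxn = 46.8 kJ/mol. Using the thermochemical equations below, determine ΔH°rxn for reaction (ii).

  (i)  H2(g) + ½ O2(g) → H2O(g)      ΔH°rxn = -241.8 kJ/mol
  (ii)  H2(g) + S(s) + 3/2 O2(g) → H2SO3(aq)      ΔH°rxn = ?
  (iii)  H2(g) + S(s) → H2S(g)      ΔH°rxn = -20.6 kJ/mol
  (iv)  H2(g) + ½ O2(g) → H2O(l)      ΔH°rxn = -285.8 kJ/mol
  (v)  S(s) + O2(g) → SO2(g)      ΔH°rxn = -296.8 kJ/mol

(i): not needed.
(ii) reversed: contributes −x
(iii) reversed: +20.6 kJ/mol
(iv) as written: -285.8 kJ/mol
(v) as written: -296.8 kJ/mol
+46.8 = (+20.6) + (-285.8) + (-296.8) − x
x = (+46.8 − (-562.0)) / (-1) = -608.8 kJ/mol

ΔH°rxn = -608.8 kJ/mol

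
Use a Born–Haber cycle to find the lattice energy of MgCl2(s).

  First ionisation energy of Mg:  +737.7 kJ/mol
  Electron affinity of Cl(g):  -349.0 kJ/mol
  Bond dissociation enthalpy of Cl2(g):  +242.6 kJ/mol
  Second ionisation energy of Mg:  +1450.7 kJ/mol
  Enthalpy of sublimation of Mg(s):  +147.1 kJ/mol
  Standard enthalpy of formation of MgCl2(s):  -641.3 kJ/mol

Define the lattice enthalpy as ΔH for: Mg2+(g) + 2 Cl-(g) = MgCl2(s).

U = -2521.4 kJ/mol

ΔHf° = 1·ΔHsub + 1·(ΣIE) + 1·D(Cl2) + 2·EA + U
-641.3 = 1·(+147.1) + 1·(+2188.4) + 1·(+242.6) + 2·(-349.0) + U
U = -641.3 − (+1880.1) = -2521.4 kJ/mol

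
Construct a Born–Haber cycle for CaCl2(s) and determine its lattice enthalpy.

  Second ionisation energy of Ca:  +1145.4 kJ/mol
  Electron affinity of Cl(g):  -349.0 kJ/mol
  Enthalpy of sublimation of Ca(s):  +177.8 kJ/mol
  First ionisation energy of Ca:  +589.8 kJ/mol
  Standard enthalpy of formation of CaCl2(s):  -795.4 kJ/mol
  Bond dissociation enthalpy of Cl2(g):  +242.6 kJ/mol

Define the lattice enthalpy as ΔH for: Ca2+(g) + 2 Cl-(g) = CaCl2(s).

U = -2253.0 kJ/mol

ΔHf° = 1·ΔHsub + 1·(ΣIE) + 1·D(Cl2) + 2·EA + U
-795.4 = 1·(+177.8) + 1·(+1735.2) + 1·(+242.6) + 2·(-349.0) + U
U = -795.4 − (+1457.6) = -2253.0 kJ/mol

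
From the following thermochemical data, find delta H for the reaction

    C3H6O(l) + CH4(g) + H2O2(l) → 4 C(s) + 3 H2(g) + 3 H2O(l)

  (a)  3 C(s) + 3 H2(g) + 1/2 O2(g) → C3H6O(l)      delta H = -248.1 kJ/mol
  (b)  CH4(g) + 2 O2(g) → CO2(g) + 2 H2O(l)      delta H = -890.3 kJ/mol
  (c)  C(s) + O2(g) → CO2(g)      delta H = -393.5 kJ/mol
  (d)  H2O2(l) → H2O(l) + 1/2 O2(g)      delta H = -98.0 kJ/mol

delta H = -346.7 kJ/mol

(a) reversed (C3H6O(l) must end up as a reactant): +248.1 kJ/mol
(b) as written (CH4(g) already on the reactant side): -890.3 kJ/mol
(c) reversed: +393.5 kJ/mol
(d) as written (H2O2(l) already on the reactant side): -98.0 kJ/mol
Combining the equations, delta H = (-1)·(-248.1) + (1)·(-890.3) + (-1)·(-393.5) + (1)·(-98.0) = -346.7 kJ/mol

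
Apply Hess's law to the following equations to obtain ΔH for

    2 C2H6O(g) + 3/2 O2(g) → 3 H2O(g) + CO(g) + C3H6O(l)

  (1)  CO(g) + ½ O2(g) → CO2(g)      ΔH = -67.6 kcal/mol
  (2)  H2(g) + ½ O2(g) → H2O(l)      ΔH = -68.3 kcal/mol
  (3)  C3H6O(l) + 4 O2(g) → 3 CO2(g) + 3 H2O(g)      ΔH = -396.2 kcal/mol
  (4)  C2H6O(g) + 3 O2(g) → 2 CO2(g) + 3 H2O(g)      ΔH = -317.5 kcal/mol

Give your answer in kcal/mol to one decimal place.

(1) reversed (CO(g) must end up as a product): +67.6 kcal/mol
(2): not needed (H2O(l) appears nowhere else).
(3) reversed (reverse to put C3H6O(l) on the product side): +396.2 kcal/mol
(4) × 2 (×2 to match 2 C2H6O(g) in the target): (2)·(-317.5) = -635.0 kcal/mol
Since enthalpy is a state function, ΔH = (+67.6) + (+396.2) + (-635.0) = -171.2 kcal/mol

ΔH = -171.2 kcal/mol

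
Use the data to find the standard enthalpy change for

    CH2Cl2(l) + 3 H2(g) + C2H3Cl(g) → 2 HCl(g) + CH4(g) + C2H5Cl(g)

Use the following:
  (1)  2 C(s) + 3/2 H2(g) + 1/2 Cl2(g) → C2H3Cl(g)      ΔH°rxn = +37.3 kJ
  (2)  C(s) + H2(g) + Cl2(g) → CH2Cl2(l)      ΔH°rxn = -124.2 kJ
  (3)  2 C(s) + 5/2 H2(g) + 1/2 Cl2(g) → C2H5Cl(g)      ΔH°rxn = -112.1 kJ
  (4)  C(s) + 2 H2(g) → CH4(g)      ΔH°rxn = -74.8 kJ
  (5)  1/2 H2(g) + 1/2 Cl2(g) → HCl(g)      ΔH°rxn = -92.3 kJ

ΔH°rxn = -284.6 kJ

(1) reversed: -37.3 kJ
(2) reversed: +124.2 kJ
(3) as written: -112.1 kJ
(4) as written: -74.8 kJ
(5) × 2: (2)·(-92.3) = -184.6 kJ
ΔH°rxn = (-1)·(+37.3) + (-1)·(-124.2) + (1)·(-112.1) + (1)·(-74.8) + (2)·(-92.3) = -284.6 kJ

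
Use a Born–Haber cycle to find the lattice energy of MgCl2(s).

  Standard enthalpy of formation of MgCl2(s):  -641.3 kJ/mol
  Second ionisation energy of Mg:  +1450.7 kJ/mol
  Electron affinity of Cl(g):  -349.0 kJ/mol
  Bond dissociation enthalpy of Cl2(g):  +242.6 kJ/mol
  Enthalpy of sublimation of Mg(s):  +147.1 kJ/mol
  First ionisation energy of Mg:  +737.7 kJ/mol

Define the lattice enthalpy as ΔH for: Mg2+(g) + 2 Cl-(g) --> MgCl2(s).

ΔHf° = 1·ΔHsub + 1·(ΣIE) + 1·D(Cl2) + 2·EA + U
-641.3 = 1·(+147.1) + 1·(+2188.4) + 1·(+242.6) + 2·(-349.0) + U
U = -641.3 − (+1880.1) = -2521.4 kJ/mol

U = -2521.4 kJ/mol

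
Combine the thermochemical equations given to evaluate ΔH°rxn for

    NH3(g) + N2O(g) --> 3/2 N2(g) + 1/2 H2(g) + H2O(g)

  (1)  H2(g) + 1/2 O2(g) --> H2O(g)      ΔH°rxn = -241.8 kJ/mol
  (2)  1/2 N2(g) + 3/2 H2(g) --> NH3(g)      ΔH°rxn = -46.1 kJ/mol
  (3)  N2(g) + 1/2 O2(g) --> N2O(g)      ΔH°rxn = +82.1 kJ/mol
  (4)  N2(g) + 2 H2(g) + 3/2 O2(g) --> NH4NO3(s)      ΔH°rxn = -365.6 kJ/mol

ΔH°rxn = -277.8 kJ/mol

(1) as written: -241.8 kJ/mol
(2) reversed: +46.1 kJ/mol
(3) reversed: -82.1 kJ/mol
(4): not needed.
By Hess's law, ΔH°rxn = (1)·(-241.8) + (-1)·(-46.1) + (-1)·(+82.1) = -277.8 kJ/mol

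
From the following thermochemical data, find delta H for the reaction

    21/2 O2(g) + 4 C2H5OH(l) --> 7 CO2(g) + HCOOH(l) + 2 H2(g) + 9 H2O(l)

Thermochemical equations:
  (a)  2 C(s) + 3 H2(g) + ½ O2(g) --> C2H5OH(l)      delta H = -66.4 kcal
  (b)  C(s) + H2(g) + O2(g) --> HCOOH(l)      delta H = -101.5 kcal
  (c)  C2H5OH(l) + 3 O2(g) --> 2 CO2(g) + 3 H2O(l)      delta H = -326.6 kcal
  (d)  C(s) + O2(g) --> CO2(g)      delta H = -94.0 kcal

(a) reversed: +66.4 kcal
(b) as written: -101.5 kcal
(c) × 3: (3)·(-326.6) = -979.8 kcal
(d) as written: -94.0 kcal
Since enthalpy is a state function, delta H = (+66.4) + (-101.5) + (-979.8) + (-94.0) = -1108.9 kcal

delta H = -1108.9 kcal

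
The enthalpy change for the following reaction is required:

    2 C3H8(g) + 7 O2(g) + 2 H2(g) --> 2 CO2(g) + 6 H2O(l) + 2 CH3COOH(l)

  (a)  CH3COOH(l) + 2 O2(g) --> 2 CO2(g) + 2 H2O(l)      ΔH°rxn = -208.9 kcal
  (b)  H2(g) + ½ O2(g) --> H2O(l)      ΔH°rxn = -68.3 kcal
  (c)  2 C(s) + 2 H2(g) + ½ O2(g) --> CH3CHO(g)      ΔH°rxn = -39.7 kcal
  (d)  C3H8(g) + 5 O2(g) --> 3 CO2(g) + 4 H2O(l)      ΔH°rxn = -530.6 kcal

(a) reversed and × 2: (-2)·(-208.9) = +417.8 kcal
(b) × 2: (2)·(-68.3) = -136.6 kcal
(c): not needed.
(d) × 2: (2)·(-530.6) = -1061.2 kcal
Since enthalpy is a state function, ΔH°rxn = (+417.8) + (-136.6) + (-1061.2) = -780.0 kcal

ΔH°rxn = -780.0 kcal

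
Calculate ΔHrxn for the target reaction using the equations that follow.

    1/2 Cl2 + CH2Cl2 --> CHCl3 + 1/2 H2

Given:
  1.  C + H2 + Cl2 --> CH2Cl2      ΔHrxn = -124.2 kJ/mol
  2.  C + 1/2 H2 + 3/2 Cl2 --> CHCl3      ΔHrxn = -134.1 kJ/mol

eq. 1 reversed: +124.2 kJ/mol
eq. 2 as written: -134.1 kJ/mol
Since enthalpy is a state function, ΔHrxn = (-1)·(-124.2) + (1)·(-134.1) = -9.9 kJ/mol

ΔHrxn = -9.9 kJ/mol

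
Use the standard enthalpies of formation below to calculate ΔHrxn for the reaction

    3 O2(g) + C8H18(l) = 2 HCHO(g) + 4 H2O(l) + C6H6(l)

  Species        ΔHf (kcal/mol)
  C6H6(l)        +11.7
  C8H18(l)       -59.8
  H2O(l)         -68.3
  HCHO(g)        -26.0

ΔHrxn = -253.7 kcal/mol

Products: 2·(-26.0) + 4·(-68.3) + 1·(+11.7) = -313.5
Reactants: 3·(+0.0) + 1·(-59.8) = -59.8
ΔHrxn = (-313.5) − (-59.8) = -253.7 kcal/mol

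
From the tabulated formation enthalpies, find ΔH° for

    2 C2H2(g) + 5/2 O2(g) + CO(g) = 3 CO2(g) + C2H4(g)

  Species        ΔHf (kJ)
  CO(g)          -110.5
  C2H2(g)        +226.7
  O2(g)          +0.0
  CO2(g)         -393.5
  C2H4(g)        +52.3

ΔH°rxn = Σ nΔHf°(products) − Σ nΔHf°(reactants).
Products: 3·(-393.5) + 1·(+52.3) = -1128.2
Reactants: 2·(+226.7) + 5/2·(+0.0) + 1·(-110.5) = +342.9
ΔH° = (-1128.2) − (+342.9) = -1471.1 kJ

ΔH° = -1471.1 kJ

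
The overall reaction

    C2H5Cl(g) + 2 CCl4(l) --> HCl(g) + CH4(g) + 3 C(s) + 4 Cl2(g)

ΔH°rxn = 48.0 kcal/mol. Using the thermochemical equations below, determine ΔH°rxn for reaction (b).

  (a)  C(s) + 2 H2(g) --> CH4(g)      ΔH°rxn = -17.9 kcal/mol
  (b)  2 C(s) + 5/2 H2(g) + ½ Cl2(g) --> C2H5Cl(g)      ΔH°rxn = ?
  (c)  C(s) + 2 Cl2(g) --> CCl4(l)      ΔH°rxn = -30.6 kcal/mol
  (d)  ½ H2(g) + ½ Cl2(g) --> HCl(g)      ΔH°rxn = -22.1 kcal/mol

ΔH°rxn = -26.8 kcal/mol

(a) as written: -17.9 kcal/mol
(b) reversed: contributes −x
(c) reversed and × 2: (-2)·(-30.6) = +61.2 kcal/mol
(d) as written: -22.1 kcal/mol
+48.0 = (-17.9) + (+61.2) + (-22.1) − x
x = (+48.0 − (+21.2)) / (-1) = -26.8 kcal/mol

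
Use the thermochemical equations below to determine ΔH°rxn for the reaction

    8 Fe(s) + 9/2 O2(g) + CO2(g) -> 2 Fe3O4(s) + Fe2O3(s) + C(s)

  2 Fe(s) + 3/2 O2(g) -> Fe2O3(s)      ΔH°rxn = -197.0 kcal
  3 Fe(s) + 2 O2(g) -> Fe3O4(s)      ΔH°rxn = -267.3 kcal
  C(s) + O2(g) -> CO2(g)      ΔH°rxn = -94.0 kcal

ΔH°rxn = -637.6 kcal

equation 1 as written (Fe2O3(s) already on the product side): -197.0 kcal
equation 2 × 2 (×2 to match 2 Fe3O4(s) in the target): (2)·(-267.3) = -534.6 kcal
equation 3 reversed (CO2(g) must end up as a reactant): +94.0 kcal
ΔH°rxn = (1)·(-197.0) + (2)·(-267.3) + (-1)·(-94.0) = -637.6 kcal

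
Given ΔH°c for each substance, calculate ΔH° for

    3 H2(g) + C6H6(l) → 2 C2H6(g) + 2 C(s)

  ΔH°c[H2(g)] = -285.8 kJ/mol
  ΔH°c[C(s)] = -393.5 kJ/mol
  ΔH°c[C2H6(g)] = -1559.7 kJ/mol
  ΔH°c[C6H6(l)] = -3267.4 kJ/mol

ΔH° = -218.4 kJ/mol

Using ΔH = Σ nΔHc°(reactants) − Σ nΔHc°(products):
= [3·(-285.8) + 1·(-3267.4)] − [2·(-1559.7) + 2·(-393.5)]
= -218.4 kJ/mol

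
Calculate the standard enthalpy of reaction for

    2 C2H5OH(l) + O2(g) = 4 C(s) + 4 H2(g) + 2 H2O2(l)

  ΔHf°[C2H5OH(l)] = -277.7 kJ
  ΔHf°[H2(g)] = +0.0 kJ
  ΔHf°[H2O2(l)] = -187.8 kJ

ΔH°rxn = Σ nΔHf°(products) − Σ nΔHf°(reactants).
Products: 4·(+0.0) + 4·(+0.0) + 2·(-187.8) = -375.6
Reactants: 2·(-277.7) + 1·(+0.0) = -555.4
ΔH°rxn = (-375.6) − (-555.4) = 179.8 kJ

ΔH°rxn = 179.8 kJ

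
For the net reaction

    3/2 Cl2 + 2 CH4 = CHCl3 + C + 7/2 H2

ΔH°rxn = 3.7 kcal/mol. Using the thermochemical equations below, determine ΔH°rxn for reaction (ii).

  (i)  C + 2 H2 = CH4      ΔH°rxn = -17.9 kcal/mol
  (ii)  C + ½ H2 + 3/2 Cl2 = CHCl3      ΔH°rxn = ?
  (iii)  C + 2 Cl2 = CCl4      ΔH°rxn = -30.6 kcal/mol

(i) reversed and × 2 (CH4 must end up as a reactant; ×2 to match 2 CH4 in the target): (-2)·(-17.9) = +35.8 kcal/mol
(ii) as written (CHCl3 already on the product side): contributes x
(iii): not needed (CCl4 appears nowhere else).
+3.7 = (+35.8) + x
x = (+3.7 − (+35.8)) / (1) = -32.1 kcal/mol

ΔH°rxn = -32.1 kcal/mol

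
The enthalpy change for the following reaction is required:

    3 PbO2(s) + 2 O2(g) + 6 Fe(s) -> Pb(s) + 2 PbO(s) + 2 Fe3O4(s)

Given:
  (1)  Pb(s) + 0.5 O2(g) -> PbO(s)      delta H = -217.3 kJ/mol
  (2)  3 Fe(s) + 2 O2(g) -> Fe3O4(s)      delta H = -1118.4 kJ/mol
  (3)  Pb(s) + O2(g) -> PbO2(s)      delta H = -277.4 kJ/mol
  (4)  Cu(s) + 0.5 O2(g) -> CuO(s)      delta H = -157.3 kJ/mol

delta H = -1839.2 kJ/mol

(1) × 2: (2)·(-217.3) = -434.6 kJ/mol
(2) × 2: (2)·(-1118.4) = -2236.8 kJ/mol
(3) reversed and × 3: (-3)·(-277.4) = +832.2 kJ/mol
(4): not needed.
delta H = (2)·(-217.3) + (2)·(-1118.4) + (-3)·(-277.4) = -1839.2 kJ/mol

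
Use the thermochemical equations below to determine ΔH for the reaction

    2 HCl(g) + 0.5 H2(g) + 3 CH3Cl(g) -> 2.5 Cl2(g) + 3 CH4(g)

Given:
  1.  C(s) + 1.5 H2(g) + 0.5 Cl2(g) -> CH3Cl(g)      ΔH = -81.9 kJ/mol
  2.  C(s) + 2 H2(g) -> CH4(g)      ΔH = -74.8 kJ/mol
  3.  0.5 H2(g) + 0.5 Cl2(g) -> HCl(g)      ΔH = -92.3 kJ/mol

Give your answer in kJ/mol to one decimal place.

eq. 1 reversed and × 3: (-3)·(-81.9) = +245.7 kJ/mol
eq. 2 × 3: (3)·(-74.8) = -224.4 kJ/mol
eq. 3 reversed and × 2: (-2)·(-92.3) = +184.6 kJ/mol
Since enthalpy is a state function, ΔH = (+245.7) + (-224.4) + (+184.6) = 205.9 kJ/mol

ΔH = 205.9 kJ/mol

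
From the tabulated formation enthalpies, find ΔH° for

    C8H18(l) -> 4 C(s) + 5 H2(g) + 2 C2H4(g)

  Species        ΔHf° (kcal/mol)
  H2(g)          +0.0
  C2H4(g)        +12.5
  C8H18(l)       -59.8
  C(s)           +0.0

Products: 4·(+0.0) + 5·(+0.0) + 2·(+12.5) = +25.0
Reactants: 1·(-59.8) = -59.8
ΔH° = (+25.0) − (-59.8) = 84.8 kcal/mol

ΔH° = 84.8 kcal/mol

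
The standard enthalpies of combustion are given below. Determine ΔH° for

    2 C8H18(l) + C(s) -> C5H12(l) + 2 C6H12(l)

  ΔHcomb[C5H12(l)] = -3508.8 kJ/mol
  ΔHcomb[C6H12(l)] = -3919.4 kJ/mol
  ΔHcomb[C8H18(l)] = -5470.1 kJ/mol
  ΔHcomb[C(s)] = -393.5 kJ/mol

Using ΔH = Σ nΔHc°(reactants) − Σ nΔHc°(products):
= [2·(-5470.1) + 1·(-393.5)] − [1·(-3508.8) + 2·(-3919.4)]
= 13.9 kJ/mol

ΔH° = 13.9 kJ/mol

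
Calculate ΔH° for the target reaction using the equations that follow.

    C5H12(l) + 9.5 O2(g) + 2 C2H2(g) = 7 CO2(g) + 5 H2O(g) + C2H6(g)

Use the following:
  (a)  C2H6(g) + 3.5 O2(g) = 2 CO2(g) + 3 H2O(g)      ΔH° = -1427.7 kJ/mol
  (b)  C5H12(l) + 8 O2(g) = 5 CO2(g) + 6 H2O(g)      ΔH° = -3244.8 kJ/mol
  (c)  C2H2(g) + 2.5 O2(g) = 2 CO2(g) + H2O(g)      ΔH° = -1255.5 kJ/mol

(a) reversed (C2H6(g) must end up as a product): +1427.7 kJ/mol
(b) as written (C5H12(l) already on the reactant side): -3244.8 kJ/mol
(c) × 2 (×2 to match 2 C2H2(g) in the target): (2)·(-1255.5) = -2511.0 kJ/mol
ΔH° = (-1)·(-1427.7) + (1)·(-3244.8) + (2)·(-1255.5) = -4328.1 kJ/mol

ΔH° = -4328.1 kJ/mol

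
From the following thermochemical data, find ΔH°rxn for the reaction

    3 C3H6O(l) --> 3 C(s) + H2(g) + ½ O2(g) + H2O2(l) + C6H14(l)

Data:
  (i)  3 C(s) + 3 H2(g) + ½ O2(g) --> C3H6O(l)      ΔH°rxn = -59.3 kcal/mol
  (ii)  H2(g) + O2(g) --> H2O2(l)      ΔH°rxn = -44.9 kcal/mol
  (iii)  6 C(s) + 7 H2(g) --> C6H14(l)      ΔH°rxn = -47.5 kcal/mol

(i) reversed and × 3: (-3)·(-59.3) = +177.9 kcal/mol
(ii) as written: -44.9 kcal/mol
(iii) as written: -47.5 kcal/mol
Since enthalpy is a state function, ΔH°rxn = (+177.9) + (-44.9) + (-47.5) = 85.5 kcal/mol

ΔH°rxn = 85.5 kcal/mol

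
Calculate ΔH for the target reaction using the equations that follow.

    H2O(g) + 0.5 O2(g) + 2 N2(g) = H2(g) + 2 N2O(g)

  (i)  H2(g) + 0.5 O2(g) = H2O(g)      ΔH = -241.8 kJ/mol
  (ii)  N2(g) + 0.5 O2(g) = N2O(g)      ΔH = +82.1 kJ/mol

(i) reversed (H2O(g) must end up as a reactant): +241.8 kJ/mol
(ii) × 2 (scale by 2 for the 2 N2O(g)): (2)·(+82.1) = +164.2 kJ/mol
ΔH = (+241.8) + (+164.2) = 406.0 kJ/mol

ΔH = 406.0 kJ/mol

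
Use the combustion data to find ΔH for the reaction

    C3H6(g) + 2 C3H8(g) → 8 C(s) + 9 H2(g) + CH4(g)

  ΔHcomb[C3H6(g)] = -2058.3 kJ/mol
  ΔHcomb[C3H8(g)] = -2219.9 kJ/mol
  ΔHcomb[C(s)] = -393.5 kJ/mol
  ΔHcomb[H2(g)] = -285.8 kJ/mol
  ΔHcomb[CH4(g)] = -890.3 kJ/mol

ΔH = 112.4 kJ/mol

Using ΔH = Σ nΔHc°(reactants) − Σ nΔHc°(products):
= [1·(-2058.3) + 2·(-2219.9)] − [8·(-393.5) + 9·(-285.8) + 1·(-890.3)]
= 112.4 kJ/mol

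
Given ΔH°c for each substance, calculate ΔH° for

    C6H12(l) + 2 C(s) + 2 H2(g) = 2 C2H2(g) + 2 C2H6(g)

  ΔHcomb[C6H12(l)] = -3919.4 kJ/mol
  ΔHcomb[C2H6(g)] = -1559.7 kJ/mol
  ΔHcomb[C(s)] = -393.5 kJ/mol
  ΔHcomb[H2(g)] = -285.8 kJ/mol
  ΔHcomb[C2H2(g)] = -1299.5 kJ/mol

ΔH° = 440.4 kJ/mol

Using ΔH = Σ nΔHc°(reactants) − Σ nΔHc°(products):
= [1·(-3919.4) + 2·(-393.5) + 2·(-285.8)] − [2·(-1299.5) + 2·(-1559.7)]
= 440.4 kJ/mol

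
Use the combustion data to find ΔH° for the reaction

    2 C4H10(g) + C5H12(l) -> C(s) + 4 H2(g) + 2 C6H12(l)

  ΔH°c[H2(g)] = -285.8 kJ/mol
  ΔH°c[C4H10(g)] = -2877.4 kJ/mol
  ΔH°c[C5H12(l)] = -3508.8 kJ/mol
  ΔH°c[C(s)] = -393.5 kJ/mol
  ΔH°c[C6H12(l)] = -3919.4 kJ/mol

With combustion enthalpies, reactants minus products:
= [2·(-2877.4) + 1·(-3508.8)] − [1·(-393.5) + 4·(-285.8) + 2·(-3919.4)]
= 111.9 kJ/mol

ΔH° = 111.9 kJ/mol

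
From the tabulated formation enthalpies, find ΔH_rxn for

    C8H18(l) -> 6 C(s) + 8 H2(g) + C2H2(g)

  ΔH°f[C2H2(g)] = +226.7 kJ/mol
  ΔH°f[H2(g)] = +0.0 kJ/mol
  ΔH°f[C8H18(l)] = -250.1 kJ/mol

ΔH°rxn = Σ nΔHf°(products) − Σ nΔHf°(reactants).
Products: 6·(+0.0) + 8·(+0.0) + 1·(+226.7) = +226.7
Reactants: 1·(-250.1) = -250.1
ΔH_rxn = (+226.7) − (-250.1) = 476.8 kJ/mol

ΔH_rxn = 476.8 kJ/mol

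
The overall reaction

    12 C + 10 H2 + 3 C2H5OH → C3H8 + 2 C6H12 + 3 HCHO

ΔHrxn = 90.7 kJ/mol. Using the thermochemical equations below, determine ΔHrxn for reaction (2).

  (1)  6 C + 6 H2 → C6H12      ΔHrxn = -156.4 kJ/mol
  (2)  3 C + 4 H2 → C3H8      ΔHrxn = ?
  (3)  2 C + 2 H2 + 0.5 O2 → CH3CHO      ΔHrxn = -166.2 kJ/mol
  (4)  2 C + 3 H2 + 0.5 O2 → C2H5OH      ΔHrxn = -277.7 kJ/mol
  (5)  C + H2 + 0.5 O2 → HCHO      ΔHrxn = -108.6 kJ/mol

(1) × 2 (×2 to match 2 C6H12 in the target): (2)·(-156.4) = -312.8 kJ/mol
(2) as written (C3H8 already on the product side): contributes x
(3): not needed (CH3CHO appears nowhere else).
(4) reversed and × 3 (C2H5OH must end up as a reactant; ×3 to match 3 C2H5OH in the target): (-3)·(-277.7) = +833.1 kJ/mol
(5) × 3 (scale by 3 for the 3 HCHO): (3)·(-108.6) = -325.8 kJ/mol
+90.7 = (-312.8) + (+833.1) + (-325.8) + x
x = (+90.7 − (+194.5)) / (1) = -103.8 kJ/mol

ΔHrxn = -103.8 kJ/mol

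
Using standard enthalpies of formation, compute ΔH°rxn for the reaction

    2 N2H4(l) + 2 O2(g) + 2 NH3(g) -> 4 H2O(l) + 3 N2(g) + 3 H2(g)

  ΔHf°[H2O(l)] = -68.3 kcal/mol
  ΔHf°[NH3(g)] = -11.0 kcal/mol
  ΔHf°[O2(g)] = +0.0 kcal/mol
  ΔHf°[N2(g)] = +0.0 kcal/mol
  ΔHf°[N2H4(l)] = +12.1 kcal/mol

ΔH°rxn = Σ nΔHf°(products) − Σ nΔHf°(reactants).
Products: 4·(-68.3) + 3·(+0.0) + 3·(+0.0) = -273.2
Reactants: 2·(+12.1) + 2·(+0.0) + 2·(-11.0) = +2.2
ΔH°rxn = (-273.2) − (+2.2) = -275.4 kcal/mol

ΔH°rxn = -275.4 kcal/mol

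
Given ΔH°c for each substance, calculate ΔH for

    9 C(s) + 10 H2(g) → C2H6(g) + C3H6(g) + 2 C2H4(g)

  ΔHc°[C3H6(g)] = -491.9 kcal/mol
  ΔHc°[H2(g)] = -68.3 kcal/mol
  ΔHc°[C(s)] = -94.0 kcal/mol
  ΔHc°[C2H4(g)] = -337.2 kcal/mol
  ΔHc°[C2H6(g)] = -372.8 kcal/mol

ΔH = 10.1 kcal/mol

With combustion enthalpies, reactants minus products:
= [9·(-94.0) + 10·(-68.3)] − [1·(-372.8) + 1·(-491.9) + 2·(-337.2)]
= 10.1 kcal/mol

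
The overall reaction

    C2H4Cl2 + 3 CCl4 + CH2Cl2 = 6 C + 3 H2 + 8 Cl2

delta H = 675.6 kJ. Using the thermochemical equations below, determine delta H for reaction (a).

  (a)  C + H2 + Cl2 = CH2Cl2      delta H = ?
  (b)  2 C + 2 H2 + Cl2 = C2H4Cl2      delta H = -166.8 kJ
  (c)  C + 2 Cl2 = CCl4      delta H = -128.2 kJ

delta H = -124.2 kJ

(a) reversed: contributes −x
(b) reversed: +166.8 kJ
(c) reversed and × 3: (-3)·(-128.2) = +384.6 kJ
+675.6 = (+166.8) + (+384.6) − x
x = (+675.6 − (+551.4)) / (-1) = -124.2 kJ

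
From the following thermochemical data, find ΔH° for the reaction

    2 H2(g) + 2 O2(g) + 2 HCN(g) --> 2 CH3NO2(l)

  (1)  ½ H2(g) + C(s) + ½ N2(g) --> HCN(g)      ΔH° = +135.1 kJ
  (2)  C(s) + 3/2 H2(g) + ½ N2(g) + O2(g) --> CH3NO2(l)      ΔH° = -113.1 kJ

ΔH° = -496.4 kJ

(1) reversed and × 2: (-2)·(+135.1) = -270.2 kJ
(2) × 2: (2)·(-113.1) = -226.2 kJ
ΔH° = (-270.2) + (-226.2) = -496.4 kJ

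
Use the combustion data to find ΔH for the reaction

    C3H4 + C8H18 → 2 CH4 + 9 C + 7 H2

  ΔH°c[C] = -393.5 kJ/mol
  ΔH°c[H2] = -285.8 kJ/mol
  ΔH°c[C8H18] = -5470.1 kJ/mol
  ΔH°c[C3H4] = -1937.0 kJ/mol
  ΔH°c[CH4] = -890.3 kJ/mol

Using ΔH = Σ nΔHc°(reactants) − Σ nΔHc°(products):
= [1·(-1937.0) + 1·(-5470.1)] − [2·(-890.3) + 9·(-393.5) + 7·(-285.8)]
= -84.4 kJ/mol

ΔH = -84.4 kJ/mol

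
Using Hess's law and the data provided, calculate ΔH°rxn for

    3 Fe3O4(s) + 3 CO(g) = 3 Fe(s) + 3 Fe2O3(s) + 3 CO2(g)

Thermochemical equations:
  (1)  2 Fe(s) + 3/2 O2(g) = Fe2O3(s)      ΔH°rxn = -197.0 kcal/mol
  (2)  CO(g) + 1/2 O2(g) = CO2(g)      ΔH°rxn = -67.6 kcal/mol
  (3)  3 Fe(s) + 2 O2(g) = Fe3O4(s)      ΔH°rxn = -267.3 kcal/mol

(1) × 3: (3)·(-197.0) = -591.0 kcal/mol
(2) × 3: (3)·(-67.6) = -202.8 kcal/mol
(3) reversed and × 3: (-3)·(-267.3) = +801.9 kcal/mol
By Hess's law, ΔH°rxn = (3)·(-197.0) + (3)·(-67.6) + (-3)·(-267.3) = 8.1 kcal/mol

ΔH°rxn = 8.1 kcal/mol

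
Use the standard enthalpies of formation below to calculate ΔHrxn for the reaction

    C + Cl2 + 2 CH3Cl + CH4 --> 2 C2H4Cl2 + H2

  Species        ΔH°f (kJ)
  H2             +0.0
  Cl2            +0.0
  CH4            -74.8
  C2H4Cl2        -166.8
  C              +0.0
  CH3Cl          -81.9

ΔHrxn = -95.0 kJ

Products: 2·(-166.8) + 1·(+0.0) = -333.6
Reactants: 1·(+0.0) + 1·(+0.0) + 2·(-81.9) + 1·(-74.8) = -238.6
ΔHrxn = (-333.6) − (-238.6) = -95.0 kJ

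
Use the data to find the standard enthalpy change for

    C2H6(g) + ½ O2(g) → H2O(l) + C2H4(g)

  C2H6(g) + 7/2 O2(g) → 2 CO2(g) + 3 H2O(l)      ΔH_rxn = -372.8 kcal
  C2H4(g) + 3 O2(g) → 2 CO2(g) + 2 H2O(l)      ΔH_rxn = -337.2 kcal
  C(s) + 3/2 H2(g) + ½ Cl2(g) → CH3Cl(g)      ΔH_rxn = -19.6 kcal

equation 1 as written (C2H6(g) already on the reactant side): -372.8 kcal
equation 2 reversed (C2H4(g) must end up as a product): +337.2 kcal
equation 3: not needed (C(s) appears nowhere else).
ΔH_rxn = (-372.8) + (+337.2) = -35.6 kcal

ΔH_rxn = -35.6 kcal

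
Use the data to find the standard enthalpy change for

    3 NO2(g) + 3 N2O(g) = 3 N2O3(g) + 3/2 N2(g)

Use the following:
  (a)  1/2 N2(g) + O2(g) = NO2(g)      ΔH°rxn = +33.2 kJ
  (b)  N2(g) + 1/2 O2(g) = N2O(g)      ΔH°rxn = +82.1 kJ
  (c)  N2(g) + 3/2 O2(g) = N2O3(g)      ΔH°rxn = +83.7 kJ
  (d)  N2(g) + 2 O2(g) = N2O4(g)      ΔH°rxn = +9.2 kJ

ΔH°rxn = -94.8 kJ

(a) reversed and × 3 (reverse to put NO2(g) on the reactant side; scale by 3 for the 3 NO2(g)): (-3)·(+33.2) = -99.6 kJ
(b) reversed and × 3 (N2O(g) must end up as a reactant; scale by 3 for the 3 N2O(g)): (-3)·(+82.1) = -246.3 kJ
(c) × 3 (scale by 3 for the 3 N2O3(g)): (3)·(+83.7) = +251.1 kJ
(d): not needed (N2O4(g) appears nowhere else).
Since enthalpy is a state function, ΔH°rxn = (-99.6) + (-246.3) + (+251.1) = -94.8 kJ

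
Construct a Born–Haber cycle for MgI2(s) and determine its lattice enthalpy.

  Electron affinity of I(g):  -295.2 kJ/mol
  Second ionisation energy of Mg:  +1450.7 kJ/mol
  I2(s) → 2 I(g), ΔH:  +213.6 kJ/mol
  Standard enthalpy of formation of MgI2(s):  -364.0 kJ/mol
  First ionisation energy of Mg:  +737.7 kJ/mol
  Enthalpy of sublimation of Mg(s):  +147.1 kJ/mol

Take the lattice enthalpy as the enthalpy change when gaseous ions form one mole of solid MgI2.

ΔHf° = 1·ΔHsub + 1·(ΣIE) + 1·D(I2) + 2·EA + U
-364.0 = 1·(+147.1) + 1·(+2188.4) + 1·(+213.6) + 2·(-295.2) + U
U = -364.0 − (+1958.7) = -2322.7 kJ/mol

U = -2322.7 kJ/mol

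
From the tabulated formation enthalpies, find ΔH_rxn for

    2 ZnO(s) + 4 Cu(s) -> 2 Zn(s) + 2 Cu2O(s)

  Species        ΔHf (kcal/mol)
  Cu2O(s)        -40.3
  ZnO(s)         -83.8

Products: 2·(+0.0) + 2·(-40.3) = -80.6
Reactants: 2·(-83.8) + 4·(+0.0) = -167.6
ΔH_rxn = (-80.6) − (-167.6) = 87.0 kcal/mol

ΔH_rxn = 87.0 kcal/mol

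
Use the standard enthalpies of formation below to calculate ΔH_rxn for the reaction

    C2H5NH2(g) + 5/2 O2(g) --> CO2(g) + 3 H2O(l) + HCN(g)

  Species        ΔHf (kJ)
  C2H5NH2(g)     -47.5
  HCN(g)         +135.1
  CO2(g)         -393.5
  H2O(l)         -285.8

ΔH°rxn = Σ nΔHf°(products) − Σ nΔHf°(reactants).
Products: 1·(-393.5) + 3·(-285.8) + 1·(+135.1) = -1115.8
Reactants: 1·(-47.5) + 5/2·(+0.0) = -47.5
ΔH_rxn = (-1115.8) − (-47.5) = -1068.3 kJ

ΔH_rxn = -1068.3 kJ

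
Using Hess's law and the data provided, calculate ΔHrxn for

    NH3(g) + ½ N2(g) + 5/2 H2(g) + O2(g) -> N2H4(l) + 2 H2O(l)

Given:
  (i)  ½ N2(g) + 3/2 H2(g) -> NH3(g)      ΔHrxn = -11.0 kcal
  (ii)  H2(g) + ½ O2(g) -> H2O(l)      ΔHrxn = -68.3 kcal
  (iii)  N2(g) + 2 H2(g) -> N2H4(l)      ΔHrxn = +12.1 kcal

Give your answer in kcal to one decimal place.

(i) reversed (NH3(g) must end up as a reactant): +11.0 kcal
(ii) × 2 (×2 to match 2 H2O(l) in the target): (2)·(-68.3) = -136.6 kcal
(iii) as written (N2H4(l) already on the product side): +12.1 kcal
ΔHrxn = (-1)·(-11.0) + (2)·(-68.3) + (1)·(+12.1) = -113.5 kcal

ΔHrxn = -113.5 kcal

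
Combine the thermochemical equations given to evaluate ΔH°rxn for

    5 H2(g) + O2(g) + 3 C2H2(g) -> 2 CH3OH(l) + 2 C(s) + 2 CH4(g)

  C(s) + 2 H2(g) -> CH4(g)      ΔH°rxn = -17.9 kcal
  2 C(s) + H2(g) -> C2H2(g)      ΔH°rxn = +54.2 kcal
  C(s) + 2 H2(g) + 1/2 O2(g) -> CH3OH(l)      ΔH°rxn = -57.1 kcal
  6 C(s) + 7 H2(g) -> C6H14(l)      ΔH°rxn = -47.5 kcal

equation 1 × 2 (scale by 2 for the 2 CH4(g)): (2)·(-17.9) = -35.8 kcal
equation 2 reversed and × 3 (reverse to put C2H2(g) on the reactant side; scale by 3 for the 3 C2H2(g)): (-3)·(+54.2) = -162.6 kcal
equation 3 × 2 (×2 to match 2 CH3OH(l) in the target): (2)·(-57.1) = -114.2 kcal
equation 4: not needed (C6H14(l) appears nowhere else).
ΔH°rxn = (2)·(-17.9) + (-3)·(+54.2) + (2)·(-57.1) = -312.6 kcal

ΔH°rxn = -312.6 kcal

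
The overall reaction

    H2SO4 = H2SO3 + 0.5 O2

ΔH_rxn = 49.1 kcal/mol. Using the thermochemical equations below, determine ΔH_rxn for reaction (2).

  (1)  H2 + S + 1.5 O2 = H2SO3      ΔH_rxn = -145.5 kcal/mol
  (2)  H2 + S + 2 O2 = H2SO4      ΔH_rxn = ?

ΔH_rxn = -194.6 kcal/mol

(1) as written (H2SO3 already on the product side): -145.5 kcal/mol
(2) reversed (H2SO4 must end up as a reactant): contributes −x
+49.1 = (-145.5) − x
x = (+49.1 − (-145.5)) / (-1) = -194.6 kcal/mol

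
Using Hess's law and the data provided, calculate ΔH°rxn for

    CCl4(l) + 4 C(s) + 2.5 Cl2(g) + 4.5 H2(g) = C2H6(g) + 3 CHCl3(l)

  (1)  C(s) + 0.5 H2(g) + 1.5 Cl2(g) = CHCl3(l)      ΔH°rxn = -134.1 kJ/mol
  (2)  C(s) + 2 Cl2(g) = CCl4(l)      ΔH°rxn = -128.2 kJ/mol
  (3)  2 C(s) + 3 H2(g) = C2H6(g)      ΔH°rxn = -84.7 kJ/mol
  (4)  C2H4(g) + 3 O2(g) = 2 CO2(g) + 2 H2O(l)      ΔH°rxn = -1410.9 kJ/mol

ΔH°rxn = -358.8 kJ/mol

(1) × 3: (3)·(-134.1) = -402.3 kJ/mol
(2) reversed: +128.2 kJ/mol
(3) as written: -84.7 kJ/mol
(4): not needed.
Summing the manipulated equations, ΔH°rxn = (3)·(-134.1) + (-1)·(-128.2) + (1)·(-84.7) = -358.8 kJ/mol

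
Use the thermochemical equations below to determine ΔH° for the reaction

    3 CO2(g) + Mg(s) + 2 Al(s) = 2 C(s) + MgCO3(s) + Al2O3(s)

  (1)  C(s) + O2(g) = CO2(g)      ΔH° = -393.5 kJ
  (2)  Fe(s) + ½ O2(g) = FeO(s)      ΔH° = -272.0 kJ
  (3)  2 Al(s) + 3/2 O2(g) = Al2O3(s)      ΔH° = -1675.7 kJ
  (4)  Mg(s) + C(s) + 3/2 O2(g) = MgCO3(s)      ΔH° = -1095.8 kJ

ΔH° = -1591.0 kJ

(1) reversed and × 3: (-3)·(-393.5) = +1180.5 kJ
(2): not needed.
(3) as written: -1675.7 kJ
(4) as written: -1095.8 kJ
ΔH° = (+1180.5) + (-1675.7) + (-1095.8) = -1591.0 kJ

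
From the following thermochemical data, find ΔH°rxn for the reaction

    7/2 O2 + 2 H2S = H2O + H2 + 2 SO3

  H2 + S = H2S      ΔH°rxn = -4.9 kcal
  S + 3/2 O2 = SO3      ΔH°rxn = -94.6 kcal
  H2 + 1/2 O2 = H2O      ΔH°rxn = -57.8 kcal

ΔH°rxn = -237.2 kcal

equation 1 reversed and × 2: (-2)·(-4.9) = +9.8 kcal
equation 2 × 2: (2)·(-94.6) = -189.2 kcal
equation 3 as written: -57.8 kcal
Summing the manipulated equations, ΔH°rxn = (-2)·(-4.9) + (2)·(-94.6) + (1)·(-57.8) = -237.2 kcal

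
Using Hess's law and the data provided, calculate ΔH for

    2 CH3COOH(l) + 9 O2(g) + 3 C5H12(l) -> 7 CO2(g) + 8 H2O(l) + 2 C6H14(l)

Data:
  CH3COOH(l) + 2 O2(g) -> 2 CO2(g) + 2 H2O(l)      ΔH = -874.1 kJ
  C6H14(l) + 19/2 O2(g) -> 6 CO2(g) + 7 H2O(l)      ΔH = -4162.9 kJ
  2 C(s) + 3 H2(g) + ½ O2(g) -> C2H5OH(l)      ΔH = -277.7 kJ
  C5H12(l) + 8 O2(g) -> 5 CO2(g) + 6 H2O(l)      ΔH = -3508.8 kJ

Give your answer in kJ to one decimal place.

equation 1 × 2 (×2 to match 2 CH3COOH(l) in the target): (2)·(-874.1) = -1748.2 kJ
equation 2 reversed and × 2 (C6H14(l) must end up as a product; scale by 2 for the 2 C6H14(l)): (-2)·(-4162.9) = +8325.8 kJ
equation 3: not needed (C(s) appears nowhere else).
equation 4 × 3 (scale by 3 for the 3 C5H12(l)): (3)·(-3508.8) = -10526.4 kJ
Since enthalpy is a state function, ΔH = (2)·(-874.1) + (-2)·(-4162.9) + (3)·(-3508.8) = -3948.8 kJ

ΔH = -3948.8 kJ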